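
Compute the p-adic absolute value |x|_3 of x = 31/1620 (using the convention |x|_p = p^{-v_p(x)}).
|31/1620|_3 = 81

Step 1 — compute v_3(x) by factoring powers of 3 out of the numerator and denominator: v_3(31/1620) = -4. Step 2 — apply |x|_p = p^{-v_p(x)} = 3^{4} = 81.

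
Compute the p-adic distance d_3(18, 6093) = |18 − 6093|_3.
d_3(18, 6093) = 1/243

Step 1 — x − y = 18 − 6093 = -6075. Step 2 — v_3(-6075) = 5 (factor: -6075 = −(3^5 · 25); the sign does not affect v_p). Step 3 — |x − y|_3 = 3^{-5} = 1/243.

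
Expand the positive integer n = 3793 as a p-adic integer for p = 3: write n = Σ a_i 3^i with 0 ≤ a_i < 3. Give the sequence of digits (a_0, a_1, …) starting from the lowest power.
(a_0, a_1, …) = (1, 1, 1, 2, 1, 0, 2, 1)

Repeated division by 3 gives the digits low-to-high: 3793 = 1 + 1·3^1 + 1·3^2 + 2·3^3 + 1·3^4 + 2·3^6 + 1·3^7. Digit sequence: (1, 1, 1, 2, 1, 0, 2, 1).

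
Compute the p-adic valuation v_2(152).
v_2(152) = 3

v_2(n) is the largest exponent k such that 2^k divides n. Factor out: 152 = 2^3 · 19. (Sign doesn't affect v_p.) So v_2(152) = 3.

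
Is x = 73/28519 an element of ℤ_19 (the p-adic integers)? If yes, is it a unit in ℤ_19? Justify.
x ∉ ℤ_19 (v_19(x) = -2 < 0)

ℤ_19 = {x ∈ ℚ_19 : v_19(x) ≥ 0} and ℤ_19^× = {x ∈ ℤ_19 : v_19(x) = 0}. Here v_19(73/28519) = v_19(num) − v_19(den) = -2; compare against these criteria.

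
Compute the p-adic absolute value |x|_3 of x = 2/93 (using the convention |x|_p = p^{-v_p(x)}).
|2/93|_3 = 3

Step 1 — compute v_3(x) by factoring powers of 3 out of the numerator and denominator: v_3(2/93) = -1. Step 2 — apply |x|_p = p^{-v_p(x)} = 3^{1} = 3.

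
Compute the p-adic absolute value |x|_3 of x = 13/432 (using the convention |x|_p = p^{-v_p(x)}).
|13/432|_3 = 27

Step 1 — compute v_3(x) by factoring powers of 3 out of the numerator and denominator: v_3(13/432) = -3. Step 2 — apply |x|_p = p^{-v_p(x)} = 3^{3} = 27.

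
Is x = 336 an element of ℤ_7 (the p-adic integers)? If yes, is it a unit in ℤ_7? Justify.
x ∈ ℤ_7 but not a unit; v_7(x) = 1 > 0

ℤ_7 = {x ∈ ℚ_7 : v_7(x) ≥ 0} and ℤ_7^× = {x ∈ ℤ_7 : v_7(x) = 0}. Here v_7(336) = v_7(num) − v_7(den) = 1; compare against these criteria.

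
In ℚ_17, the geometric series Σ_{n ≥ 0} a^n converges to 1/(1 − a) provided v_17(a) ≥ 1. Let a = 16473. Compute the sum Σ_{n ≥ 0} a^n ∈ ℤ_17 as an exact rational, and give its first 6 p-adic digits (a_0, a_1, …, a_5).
Σ a^n = 1/(1 − a) = -1/16472;  first 6 digits = (1, 0, 6, 3, 2, 4)

v_17(a) = 2 ≥ 1, so the series converges in ℤ_17 to 1/(1 − a) = 1/(1 − 16473) = -1/16472. Expand this rational in ℤ_17: compute digits iteratively via d_i = x_i mod 17, x_{i+1} = (x_i − d_i)/17. The first 6 digits are (1, 0, 6, 3, 2, 4).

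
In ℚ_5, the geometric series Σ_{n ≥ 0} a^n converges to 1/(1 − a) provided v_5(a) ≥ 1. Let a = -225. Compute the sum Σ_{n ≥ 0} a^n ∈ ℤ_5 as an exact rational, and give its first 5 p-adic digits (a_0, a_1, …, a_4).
Σ a^n = 1/(1 − a) = 1/226;  first 5 digits = (1, 0, 1, 3, 0)

v_5(a) = 2 ≥ 1, so the series converges in ℤ_5 to 1/(1 − a) = 1/(1 − (-225)) = 1/226. Expand this rational in ℤ_5: compute digits iteratively via d_i = x_i mod 5, x_{i+1} = (x_i − d_i)/5. The first 5 digits are (1, 0, 1, 3, 0).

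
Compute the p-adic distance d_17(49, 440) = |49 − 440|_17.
d_17(49, 440) = 1/17

Step 1 — x − y = 49 − 440 = -391. Step 2 — v_17(-391) = 1 (factor: -391 = −(17^1 · 23); the sign does not affect v_p). Step 3 — |x − y|_17 = 17^{-1} = 1/17.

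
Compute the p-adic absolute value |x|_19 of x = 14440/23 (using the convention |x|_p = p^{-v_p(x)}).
|14440/23|_19 = 1/361

Step 1 — compute v_19(x) by factoring powers of 19 out of the numerator and denominator: v_19(14440/23) = 2. Step 2 — apply |x|_p = p^{-v_p(x)} = 19^{-2} = 1/361.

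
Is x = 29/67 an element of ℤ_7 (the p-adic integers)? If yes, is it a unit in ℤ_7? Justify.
x ∈ ℤ_7^× (unit); v_7(x) = 0

ℤ_7 = {x ∈ ℚ_7 : v_7(x) ≥ 0} and ℤ_7^× = {x ∈ ℤ_7 : v_7(x) = 0}. Here v_7(29/67) = v_7(num) − v_7(den) = 0; compare against these criteria.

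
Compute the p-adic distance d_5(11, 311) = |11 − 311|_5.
d_5(11, 311) = 1/25

Step 1 — x − y = 11 − 311 = -300. Step 2 — v_5(-300) = 2 (factor: -300 = −(5^2 · 12); the sign does not affect v_p). Step 3 — |x − y|_5 = 5^{-2} = 1/25.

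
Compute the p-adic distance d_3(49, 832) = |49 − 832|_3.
d_3(49, 832) = 1/27

Step 1 — x − y = 49 − 832 = -783. Step 2 — v_3(-783) = 3 (factor: -783 = −(3^3 · 29); the sign does not affect v_p). Step 3 — |x − y|_3 = 3^{-3} = 1/27.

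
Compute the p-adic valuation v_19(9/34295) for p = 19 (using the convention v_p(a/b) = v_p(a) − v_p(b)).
v_19(9/34295) = -3

Factor powers of 19 from the numerator and denominator of the reduced fraction: 9 = 19^0 · 9 and 34295 = 19^3 · 5. Apply v_p(a/b) = v_p(a) − v_p(b): v_19(9/34295) = 0 − 3 = -3.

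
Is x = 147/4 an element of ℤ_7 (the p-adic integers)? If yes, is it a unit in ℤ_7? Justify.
x ∈ ℤ_7 but not a unit; v_7(x) = 2 > 0

ℤ_7 = {x ∈ ℚ_7 : v_7(x) ≥ 0} and ℤ_7^× = {x ∈ ℤ_7 : v_7(x) = 0}. Here v_7(147/4) = v_7(num) − v_7(den) = 2; compare against these criteria.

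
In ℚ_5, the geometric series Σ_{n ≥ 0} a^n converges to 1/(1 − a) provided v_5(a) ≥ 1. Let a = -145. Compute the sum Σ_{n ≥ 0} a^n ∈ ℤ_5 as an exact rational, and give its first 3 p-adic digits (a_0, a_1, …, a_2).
Σ a^n = 1/(1 − a) = 1/146;  first 3 digits = (1, 1, 0)

v_5(a) = 1 ≥ 1, so the series converges in ℤ_5 to 1/(1 − a) = 1/(1 − (-145)) = 1/146. Expand this rational in ℤ_5: compute digits iteratively via d_i = x_i mod 5, x_{i+1} = (x_i − d_i)/5. The first 3 digits are (1, 1, 0).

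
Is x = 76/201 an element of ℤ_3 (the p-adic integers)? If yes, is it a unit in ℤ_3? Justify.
x ∉ ℤ_3 (v_3(x) = -1 < 0)

ℤ_3 = {x ∈ ℚ_3 : v_3(x) ≥ 0} and ℤ_3^× = {x ∈ ℤ_3 : v_3(x) = 0}. Here v_3(76/201) = v_3(num) − v_3(den) = -1; compare against these criteria.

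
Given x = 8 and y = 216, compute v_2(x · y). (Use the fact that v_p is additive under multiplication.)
v_2(1728) = 6

v_p(x) = 3 (factor: 8 = 2^3 · 1); v_p(y) = 3 (factor: 216 = 2^3 · 27). Additivity: v_p(xy) = v_p(x) + v_p(y) = 3 + 3 = 6. (Direct check: xy = 1728 = 2^6 · (27).)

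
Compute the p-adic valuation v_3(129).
v_3(129) = 1

v_3(n) is the largest exponent k such that 3^k divides n. Factor out: 129 = 3^1 · 43. (Sign doesn't affect v_p.) So v_3(129) = 1.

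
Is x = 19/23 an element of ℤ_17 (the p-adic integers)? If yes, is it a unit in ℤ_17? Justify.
x ∈ ℤ_17^× (unit); v_17(x) = 0

ℤ_17 = {x ∈ ℚ_17 : v_17(x) ≥ 0} and ℤ_17^× = {x ∈ ℤ_17 : v_17(x) = 0}. Here v_17(19/23) = v_17(num) − v_17(den) = 0; compare against these criteria.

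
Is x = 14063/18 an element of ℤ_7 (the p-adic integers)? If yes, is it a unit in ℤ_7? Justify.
x ∈ ℤ_7 but not a unit; v_7(x) = 3 > 0

ℤ_7 = {x ∈ ℚ_7 : v_7(x) ≥ 0} and ℤ_7^× = {x ∈ ℤ_7 : v_7(x) = 0}. Here v_7(14063/18) = v_7(num) − v_7(den) = 3; compare against these criteria.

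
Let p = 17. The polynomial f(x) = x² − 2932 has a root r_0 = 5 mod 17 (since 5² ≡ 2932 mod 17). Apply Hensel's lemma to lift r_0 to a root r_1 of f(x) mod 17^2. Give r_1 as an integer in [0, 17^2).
r_1 = 209 (mod 289)

Hensel's recurrence: r_{i+1} = r_i − f(r_i)·(f′(r_i))^{-1} mod 17^{i+2}, with f′(x) = 2x. Iterate:
  r_0 = 5 (mod 17)
  r_1 = 209 (mod 289)
Final: r_1 = 209, and one checks f(r_1) ≡ 0 mod 17^2.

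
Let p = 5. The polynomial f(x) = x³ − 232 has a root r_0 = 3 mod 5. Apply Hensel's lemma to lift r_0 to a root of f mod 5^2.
r_1 = 18 (mod 25)

Hensel: r_{i+1} = r_i − f(r_i)/f′(r_i) mod 5^{i+2}, where f′(x) = 3x². Iterate:
  r_0 = 3 (mod 5)
  r_1 = 18 (mod 25)
Final: r = 18 with f(r) ≡ 0 mod 5^2.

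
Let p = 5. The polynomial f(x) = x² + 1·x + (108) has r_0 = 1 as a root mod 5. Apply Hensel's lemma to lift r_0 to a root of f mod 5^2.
r_1 = 6 (mod 25)

Hensel: r_{i+1} = r_i − f(r_i)·(f′(r_i))^{-1} mod 5^{i+2}, f′(x) = 2x + 1. Iterate:
  r_0 = 1 (mod 5)
  r_1 = 6 (mod 25)
Final: r = 6 satisfies f(r) ≡ 0 mod 5^2.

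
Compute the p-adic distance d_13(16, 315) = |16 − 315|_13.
d_13(16, 315) = 1/13

Step 1 — x − y = 16 − 315 = -299. Step 2 — v_13(-299) = 1 (factor: -299 = −(13^1 · 23); the sign does not affect v_p). Step 3 — |x − y|_13 = 13^{-1} = 1/13.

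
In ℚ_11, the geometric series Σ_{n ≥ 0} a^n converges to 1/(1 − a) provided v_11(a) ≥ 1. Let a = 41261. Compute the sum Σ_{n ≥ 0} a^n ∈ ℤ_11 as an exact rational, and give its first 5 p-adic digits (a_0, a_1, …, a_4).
Σ a^n = 1/(1 − a) = -1/41260;  first 5 digits = (1, 0, 0, 9, 2)

v_11(a) = 3 ≥ 1, so the series converges in ℤ_11 to 1/(1 − a) = 1/(1 − 41261) = -1/41260. Expand this rational in ℤ_11: compute digits iteratively via d_i = x_i mod 11, x_{i+1} = (x_i − d_i)/11. The first 5 digits are (1, 0, 0, 9, 2).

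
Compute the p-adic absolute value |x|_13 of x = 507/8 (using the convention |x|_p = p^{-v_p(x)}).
|507/8|_13 = 1/169

Step 1 — compute v_13(x) by factoring powers of 13 out of the numerator and denominator: v_13(507/8) = 2. Step 2 — apply |x|_p = p^{-v_p(x)} = 13^{-2} = 1/169.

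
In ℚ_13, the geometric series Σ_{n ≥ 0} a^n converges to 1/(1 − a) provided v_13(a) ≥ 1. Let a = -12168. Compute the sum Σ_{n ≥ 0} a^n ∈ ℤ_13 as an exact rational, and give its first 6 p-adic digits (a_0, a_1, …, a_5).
Σ a^n = 1/(1 − a) = 1/12169;  first 6 digits = (1, 0, 6, 7, 9, 8)

v_13(a) = 2 ≥ 1, so the series converges in ℤ_13 to 1/(1 − a) = 1/(1 − (-12168)) = 1/12169. Expand this rational in ℤ_13: compute digits iteratively via d_i = x_i mod 13, x_{i+1} = (x_i − d_i)/13. The first 6 digits are (1, 0, 6, 7, 9, 8).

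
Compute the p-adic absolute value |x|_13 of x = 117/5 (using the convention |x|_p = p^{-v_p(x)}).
|117/5|_13 = 1/13

Step 1 — compute v_13(x) by factoring powers of 13 out of the numerator and denominator: v_13(117/5) = 1. Step 2 — apply |x|_p = p^{-v_p(x)} = 13^{-1} = 1/13.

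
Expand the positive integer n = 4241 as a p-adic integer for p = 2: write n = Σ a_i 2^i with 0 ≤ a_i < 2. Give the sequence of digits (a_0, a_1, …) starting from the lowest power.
(a_0, a_1, …) = (1, 0, 0, 0, 1, 0, 0, 1, 0, 0, 0, 0, 1)

Repeated division by 2 gives the digits low-to-high: 4241 = 1 + 1·2^4 + 1·2^7 + 1·2^12. Digit sequence: (1, 0, 0, 0, 1, 0, 0, 1, 0, 0, 0, 0, 1).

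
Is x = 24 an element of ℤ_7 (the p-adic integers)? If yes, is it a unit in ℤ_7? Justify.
x ∈ ℤ_7^× (unit); v_7(x) = 0

ℤ_7 = {x ∈ ℚ_7 : v_7(x) ≥ 0} and ℤ_7^× = {x ∈ ℤ_7 : v_7(x) = 0}. Here v_7(24) = v_7(num) − v_7(den) = 0; compare against these criteria.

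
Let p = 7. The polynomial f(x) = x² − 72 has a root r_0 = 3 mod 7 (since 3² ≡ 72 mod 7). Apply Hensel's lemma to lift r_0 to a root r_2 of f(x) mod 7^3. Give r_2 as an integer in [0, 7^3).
r_2 = 38 (mod 343)

Hensel's recurrence: r_{i+1} = r_i − f(r_i)·(f′(r_i))^{-1} mod 7^{i+2}, with f′(x) = 2x. Iterate:
  r_0 = 3 (mod 7)
  r_1 = 38 (mod 49)
  r_2 = 38 (mod 343)
Final: r_2 = 38, and one checks f(r_2) ≡ 0 mod 7^3.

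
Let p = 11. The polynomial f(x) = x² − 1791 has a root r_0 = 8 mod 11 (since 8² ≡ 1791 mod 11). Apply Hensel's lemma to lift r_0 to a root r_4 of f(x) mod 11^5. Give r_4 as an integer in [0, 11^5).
r_4 = 125540 (mod 161051)

Hensel's recurrence: r_{i+1} = r_i − f(r_i)·(f′(r_i))^{-1} mod 11^{i+2}, with f′(x) = 2x. Iterate:
  r_0 = 8 (mod 11)
  r_1 = 63 (mod 121)
  r_2 = 426 (mod 1331)
  r_3 = 8412 (mod 14641)
  r_4 = 125540 (mod 161051)
Final: r_4 = 125540, and one checks f(r_4) ≡ 0 mod 11^5.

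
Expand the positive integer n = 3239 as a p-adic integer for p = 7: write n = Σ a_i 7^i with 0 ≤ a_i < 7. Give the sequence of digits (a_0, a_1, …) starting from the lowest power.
(a_0, a_1, …) = (5, 0, 3, 2, 1)

Repeated division by 7 gives the digits low-to-high: 3239 = 5 + 3·7^2 + 2·7^3 + 1·7^4. Digit sequence: (5, 0, 3, 2, 1).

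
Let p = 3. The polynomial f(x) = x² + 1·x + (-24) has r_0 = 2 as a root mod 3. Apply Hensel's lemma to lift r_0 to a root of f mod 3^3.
r_2 = 11 (mod 27)

Hensel: r_{i+1} = r_i − f(r_i)·(f′(r_i))^{-1} mod 3^{i+2}, f′(x) = 2x + 1. Iterate:
  r_0 = 2 (mod 3)
  r_1 = 2 (mod 9)
  r_2 = 11 (mod 27)
Final: r = 11 satisfies f(r) ≡ 0 mod 3^3.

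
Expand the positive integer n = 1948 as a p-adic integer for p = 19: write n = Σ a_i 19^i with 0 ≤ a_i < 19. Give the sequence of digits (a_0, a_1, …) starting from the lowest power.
(a_0, a_1, …) = (10, 7, 5)

Repeated division by 19 gives the digits low-to-high: 1948 = 10 + 7·19^1 + 5·19^2. Digit sequence: (10, 7, 5).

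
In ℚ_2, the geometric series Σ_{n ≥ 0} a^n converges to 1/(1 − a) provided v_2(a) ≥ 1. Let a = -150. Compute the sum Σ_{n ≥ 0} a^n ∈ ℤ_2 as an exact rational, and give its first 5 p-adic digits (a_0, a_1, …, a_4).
Σ a^n = 1/(1 − a) = 1/151;  first 5 digits = (1, 1, 1, 0, 0)

v_2(a) = 1 ≥ 1, so the series converges in ℤ_2 to 1/(1 − a) = 1/(1 − (-150)) = 1/151. Expand this rational in ℤ_2: compute digits iteratively via d_i = x_i mod 2, x_{i+1} = (x_i − d_i)/2. The first 5 digits are (1, 1, 1, 0, 0).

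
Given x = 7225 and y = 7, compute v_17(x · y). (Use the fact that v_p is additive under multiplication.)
v_17(50575) = 2

v_p(x) = 2 (factor: 7225 = 17^2 · 25); v_p(y) = 0 (factor: 7 = 17^0 · 7). Additivity: v_p(xy) = v_p(x) + v_p(y) = 2 + 0 = 2. (Direct check: xy = 50575 = 17^2 · (175).)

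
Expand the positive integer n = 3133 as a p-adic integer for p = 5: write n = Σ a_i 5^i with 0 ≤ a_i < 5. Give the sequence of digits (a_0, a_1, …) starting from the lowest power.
(a_0, a_1, …) = (3, 1, 0, 0, 0, 1)

Repeated division by 5 gives the digits low-to-high: 3133 = 3 + 1·5^1 + 1·5^5. Digit sequence: (3, 1, 0, 0, 0, 1).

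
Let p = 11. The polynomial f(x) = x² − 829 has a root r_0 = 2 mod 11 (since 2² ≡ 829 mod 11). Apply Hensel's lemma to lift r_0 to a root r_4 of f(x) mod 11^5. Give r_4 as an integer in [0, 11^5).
r_4 = 111256 (mod 161051)

Hensel's recurrence: r_{i+1} = r_i − f(r_i)·(f′(r_i))^{-1} mod 11^{i+2}, with f′(x) = 2x. Iterate:
  r_0 = 2 (mod 11)
  r_1 = 57 (mod 121)
  r_2 = 783 (mod 1331)
  r_3 = 8769 (mod 14641)
  r_4 = 111256 (mod 161051)
Final: r_4 = 111256, and one checks f(r_4) ≡ 0 mod 11^5.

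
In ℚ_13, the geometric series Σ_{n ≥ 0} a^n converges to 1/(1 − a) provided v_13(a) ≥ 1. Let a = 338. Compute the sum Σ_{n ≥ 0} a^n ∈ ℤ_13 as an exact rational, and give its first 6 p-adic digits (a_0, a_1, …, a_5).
Σ a^n = 1/(1 − a) = -1/337;  first 6 digits = (1, 0, 2, 0, 4, 0)

v_13(a) = 2 ≥ 1, so the series converges in ℤ_13 to 1/(1 − a) = 1/(1 − 338) = -1/337. Expand this rational in ℤ_13: compute digits iteratively via d_i = x_i mod 13, x_{i+1} = (x_i − d_i)/13. The first 6 digits are (1, 0, 2, 0, 4, 0).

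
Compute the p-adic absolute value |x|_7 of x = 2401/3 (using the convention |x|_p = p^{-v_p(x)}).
|2401/3|_7 = 1/2401

Step 1 — compute v_7(x) by factoring powers of 7 out of the numerator and denominator: v_7(2401/3) = 4. Step 2 — apply |x|_p = p^{-v_p(x)} = 7^{-4} = 1/2401.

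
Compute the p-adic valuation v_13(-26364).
v_13(-26364) = 3

v_13(n) is the largest exponent k such that 13^k divides n. Factor out: -26364 = -13^3 · 12. (Sign doesn't affect v_p.) So v_13(-26364) = 3.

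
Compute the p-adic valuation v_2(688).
v_2(688) = 4

v_2(n) is the largest exponent k such that 2^k divides n. Factor out: 688 = 2^4 · 43. (Sign doesn't affect v_p.) So v_2(688) = 4.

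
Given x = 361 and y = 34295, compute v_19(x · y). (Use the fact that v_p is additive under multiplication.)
v_19(12380495) = 5

v_p(x) = 2 (factor: 361 = 19^2 · 1); v_p(y) = 3 (factor: 34295 = 19^3 · 5). Additivity: v_p(xy) = v_p(x) + v_p(y) = 2 + 3 = 5. (Direct check: xy = 12380495 = 19^5 · (5).)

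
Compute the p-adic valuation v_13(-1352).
v_13(-1352) = 2

v_13(n) is the largest exponent k such that 13^k divides n. Factor out: -1352 = -13^2 · 8. (Sign doesn't affect v_p.) So v_13(-1352) = 2.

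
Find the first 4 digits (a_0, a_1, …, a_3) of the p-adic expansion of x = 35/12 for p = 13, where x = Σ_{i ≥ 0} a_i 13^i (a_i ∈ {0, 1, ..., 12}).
(a_0, …, a_3) = (4, 1, 1, 1)

v_13(35/12) = 0 (numerator and denominator both coprime to 13), so x ∈ ℤ_13^×. Compute digits iteratively via a_i = x_i mod 13, x_{i+1} = (x_i − a_i)/13, with x_0 = x:
  x_0 = 35/12;  a_0 = 4;  x_1 = (x_0 − 4)/13 = -1/12
  x_1 = -1/12;  a_1 = 1;  x_2 = (x_1 − 1)/13 = -1/12
  x_2 = -1/12;  a_2 = 1;  x_3 = (x_2 − 1)/13 = -1/12
  x_3 = -1/12;  a_3 = 1;  x_4 = (x_3 − 1)/13 = -1/12
Digits: (4, 1, 1, 1).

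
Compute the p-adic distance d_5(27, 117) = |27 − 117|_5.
d_5(27, 117) = 1/5

Step 1 — x − y = 27 − 117 = -90. Step 2 — v_5(-90) = 1 (factor: -90 = −(5^1 · 18); the sign does not affect v_p). Step 3 — |x − y|_5 = 5^{-1} = 1/5.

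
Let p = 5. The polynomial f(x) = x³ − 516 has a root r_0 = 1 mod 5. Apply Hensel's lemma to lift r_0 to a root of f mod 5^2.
r_1 = 6 (mod 25)

Hensel: r_{i+1} = r_i − f(r_i)/f′(r_i) mod 5^{i+2}, where f′(x) = 3x². Iterate:
  r_0 = 1 (mod 5)
  r_1 = 6 (mod 25)
Final: r = 6 with f(r) ≡ 0 mod 5^2.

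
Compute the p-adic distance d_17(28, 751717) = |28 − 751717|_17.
d_17(28, 751717) = 1/83521

Step 1 — x − y = 28 − 751717 = -751689. Step 2 — v_17(-751689) = 4 (factor: -751689 = −(17^4 · 9); the sign does not affect v_p). Step 3 — |x − y|_17 = 17^{-4} = 1/83521.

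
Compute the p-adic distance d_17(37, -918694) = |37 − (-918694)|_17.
d_17(37, -918694) = 1/83521

Step 1 — x − y = 37 − (-918694) = 918731. Step 2 — v_17(918731) = 4 (factor: 918731 = (17^4 · 11); the sign does not affect v_p). Step 3 — |x − y|_17 = 17^{-4} = 1/83521.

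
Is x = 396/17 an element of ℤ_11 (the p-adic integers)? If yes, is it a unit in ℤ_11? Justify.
x ∈ ℤ_11 but not a unit; v_11(x) = 1 > 0

ℤ_11 = {x ∈ ℚ_11 : v_11(x) ≥ 0} and ℤ_11^× = {x ∈ ℤ_11 : v_11(x) = 0}. Here v_11(396/17) = v_11(num) − v_11(den) = 1; compare against these criteria.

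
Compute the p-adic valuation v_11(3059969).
v_11(3059969) = 5

v_11(n) is the largest exponent k such that 11^k divides n. Factor out: 3059969 = 11^5 · 19. (Sign doesn't affect v_p.) So v_11(3059969) = 5.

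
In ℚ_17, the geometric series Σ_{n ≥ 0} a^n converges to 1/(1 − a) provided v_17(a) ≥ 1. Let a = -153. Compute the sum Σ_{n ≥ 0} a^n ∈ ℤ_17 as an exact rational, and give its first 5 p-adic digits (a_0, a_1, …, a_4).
Σ a^n = 1/(1 − a) = 1/154;  first 5 digits = (1, 8, 12, 6, 7)

v_17(a) = 1 ≥ 1, so the series converges in ℤ_17 to 1/(1 − a) = 1/(1 − (-153)) = 1/154. Expand this rational in ℤ_17: compute digits iteratively via d_i = x_i mod 17, x_{i+1} = (x_i − d_i)/17. The first 5 digits are (1, 8, 12, 6, 7).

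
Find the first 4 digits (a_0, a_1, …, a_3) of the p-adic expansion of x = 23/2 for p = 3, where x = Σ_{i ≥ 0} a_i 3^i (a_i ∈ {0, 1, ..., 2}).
(a_0, …, a_3) = (1, 2, 2, 1)

v_3(23/2) = 0 (numerator and denominator both coprime to 3), so x ∈ ℤ_3^×. Compute digits iteratively via a_i = x_i mod 3, x_{i+1} = (x_i − a_i)/3, with x_0 = x:
  x_0 = 23/2;  a_0 = 1;  x_1 = (x_0 − 1)/3 = 7/2
  x_1 = 7/2;  a_1 = 2;  x_2 = (x_1 − 2)/3 = 1/2
  x_2 = 1/2;  a_2 = 2;  x_3 = (x_2 − 2)/3 = -1/2
  x_3 = -1/2;  a_3 = 1;  x_4 = (x_3 − 1)/3 = -1/2
Digits: (1, 2, 2, 1).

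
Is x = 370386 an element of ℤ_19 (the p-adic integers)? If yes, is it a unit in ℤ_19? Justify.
x ∈ ℤ_19 but not a unit; v_19(x) = 3 > 0

ℤ_19 = {x ∈ ℚ_19 : v_19(x) ≥ 0} and ℤ_19^× = {x ∈ ℤ_19 : v_19(x) = 0}. Here v_19(370386) = v_19(num) − v_19(den) = 3; compare against these criteria.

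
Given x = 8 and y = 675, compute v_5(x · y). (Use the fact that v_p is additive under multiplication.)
v_5(5400) = 2

v_p(x) = 0 (factor: 8 = 5^0 · 8); v_p(y) = 2 (factor: 675 = 5^2 · 27). Additivity: v_p(xy) = v_p(x) + v_p(y) = 0 + 2 = 2. (Direct check: xy = 5400 = 5^2 · (216).)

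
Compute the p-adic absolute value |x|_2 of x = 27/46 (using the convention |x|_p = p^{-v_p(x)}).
|27/46|_2 = 2

Step 1 — compute v_2(x) by factoring powers of 2 out of the numerator and denominator: v_2(27/46) = -1. Step 2 — apply |x|_p = p^{-v_p(x)} = 2^{1} = 2.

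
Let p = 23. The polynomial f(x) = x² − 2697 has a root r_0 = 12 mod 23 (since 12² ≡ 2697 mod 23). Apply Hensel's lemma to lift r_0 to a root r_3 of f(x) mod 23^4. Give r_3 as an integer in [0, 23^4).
r_3 = 239557 (mod 279841)

Hensel's recurrence: r_{i+1} = r_i − f(r_i)·(f′(r_i))^{-1} mod 23^{i+2}, with f′(x) = 2x. Iterate:
  r_0 = 12 (mod 23)
  r_1 = 449 (mod 529)
  r_2 = 8384 (mod 12167)
  r_3 = 239557 (mod 279841)
Final: r_3 = 239557, and one checks f(r_3) ≡ 0 mod 23^4.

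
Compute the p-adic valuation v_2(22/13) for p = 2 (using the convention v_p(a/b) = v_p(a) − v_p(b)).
v_2(22/13) = 1

Factor powers of 2 from the numerator and denominator of the reduced fraction: 22 = 2^1 · 11 and 13 = 2^0 · 13. Apply v_p(a/b) = v_p(a) − v_p(b): v_2(22/13) = 1 − 0 = 1.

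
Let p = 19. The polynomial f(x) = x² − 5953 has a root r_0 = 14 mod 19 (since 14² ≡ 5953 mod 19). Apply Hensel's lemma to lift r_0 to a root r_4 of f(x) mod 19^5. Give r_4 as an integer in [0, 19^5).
r_4 = 2284460 (mod 2476099)

Hensel's recurrence: r_{i+1} = r_i − f(r_i)·(f′(r_i))^{-1} mod 19^{i+2}, with f′(x) = 2x. Iterate:
  r_0 = 14 (mod 19)
  r_1 = 52 (mod 361)
  r_2 = 413 (mod 6859)
  r_3 = 69003 (mod 130321)
  r_4 = 2284460 (mod 2476099)
Final: r_4 = 2284460, and one checks f(r_4) ≡ 0 mod 19^5.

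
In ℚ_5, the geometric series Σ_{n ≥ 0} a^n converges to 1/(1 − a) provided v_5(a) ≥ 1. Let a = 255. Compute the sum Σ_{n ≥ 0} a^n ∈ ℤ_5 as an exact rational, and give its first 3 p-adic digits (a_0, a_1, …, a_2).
Σ a^n = 1/(1 − a) = -1/254;  first 3 digits = (1, 1, 1)

v_5(a) = 1 ≥ 1, so the series converges in ℤ_5 to 1/(1 − a) = 1/(1 − 255) = -1/254. Expand this rational in ℤ_5: compute digits iteratively via d_i = x_i mod 5, x_{i+1} = (x_i − d_i)/5. The first 3 digits are (1, 1, 1).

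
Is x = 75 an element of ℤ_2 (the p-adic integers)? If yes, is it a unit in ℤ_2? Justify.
x ∈ ℤ_2^× (unit); v_2(x) = 0

ℤ_2 = {x ∈ ℚ_2 : v_2(x) ≥ 0} and ℤ_2^× = {x ∈ ℤ_2 : v_2(x) = 0}. Here v_2(75) = v_2(num) − v_2(den) = 0; compare against these criteria.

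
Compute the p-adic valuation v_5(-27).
v_5(-27) = 0

v_5(n) is the largest exponent k such that 5^k divides n. Factor out: -27 = -5^0 · 27. (Sign doesn't affect v_p.) So v_5(-27) = 0.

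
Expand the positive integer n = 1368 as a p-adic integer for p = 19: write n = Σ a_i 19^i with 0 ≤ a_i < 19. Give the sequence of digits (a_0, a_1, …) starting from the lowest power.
(a_0, a_1, …) = (0, 15, 3)

Repeated division by 19 gives the digits low-to-high: 1368 = 15·19^1 + 3·19^2. Digit sequence: (0, 15, 3).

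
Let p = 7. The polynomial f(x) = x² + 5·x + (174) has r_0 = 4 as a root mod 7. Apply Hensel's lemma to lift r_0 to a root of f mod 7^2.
r_1 = 18 (mod 49)

Hensel: r_{i+1} = r_i − f(r_i)·(f′(r_i))^{-1} mod 7^{i+2}, f′(x) = 2x + 5. Iterate:
  r_0 = 4 (mod 7)
  r_1 = 18 (mod 49)
Final: r = 18 satisfies f(r) ≡ 0 mod 7^2.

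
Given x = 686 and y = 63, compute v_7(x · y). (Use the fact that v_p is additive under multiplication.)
v_7(43218) = 4

v_p(x) = 3 (factor: 686 = 7^3 · 2); v_p(y) = 1 (factor: 63 = 7^1 · 9). Additivity: v_p(xy) = v_p(x) + v_p(y) = 3 + 1 = 4. (Direct check: xy = 43218 = 7^4 · (18).)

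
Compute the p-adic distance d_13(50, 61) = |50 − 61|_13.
d_13(50, 61) = 1

Step 1 — x − y = 50 − 61 = -11. Step 2 — v_13(-11) = 0 (factor: -11 = −(13^0 · 11); the sign does not affect v_p). Step 3 — |x − y|_13 = 13^{0} = 1.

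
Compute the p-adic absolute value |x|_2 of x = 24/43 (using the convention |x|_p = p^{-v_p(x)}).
|24/43|_2 = 1/8

Step 1 — compute v_2(x) by factoring powers of 2 out of the numerator and denominator: v_2(24/43) = 3. Step 2 — apply |x|_p = p^{-v_p(x)} = 2^{-3} = 1/8.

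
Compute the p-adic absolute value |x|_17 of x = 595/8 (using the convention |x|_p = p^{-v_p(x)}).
|595/8|_17 = 1/17

Step 1 — compute v_17(x) by factoring powers of 17 out of the numerator and denominator: v_17(595/8) = 1. Step 2 — apply |x|_p = p^{-v_p(x)} = 17^{-1} = 1/17.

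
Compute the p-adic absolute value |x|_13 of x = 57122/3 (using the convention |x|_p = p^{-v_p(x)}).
|57122/3|_13 = 1/28561

Step 1 — compute v_13(x) by factoring powers of 13 out of the numerator and denominator: v_13(57122/3) = 4. Step 2 — apply |x|_p = p^{-v_p(x)} = 13^{-4} = 1/28561.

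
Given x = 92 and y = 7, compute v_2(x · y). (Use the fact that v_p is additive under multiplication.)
v_2(644) = 2

v_p(x) = 2 (factor: 92 = 2^2 · 23); v_p(y) = 0 (factor: 7 = 2^0 · 7). Additivity: v_p(xy) = v_p(x) + v_p(y) = 2 + 0 = 2. (Direct check: xy = 644 = 2^2 · (161).)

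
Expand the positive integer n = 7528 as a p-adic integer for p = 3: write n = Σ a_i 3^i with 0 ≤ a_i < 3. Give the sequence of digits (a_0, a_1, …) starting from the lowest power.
(a_0, a_1, …) = (1, 1, 2, 2, 2, 0, 1, 0, 1)

Repeated division by 3 gives the digits low-to-high: 7528 = 1 + 1·3^1 + 2·3^2 + 2·3^3 + 2·3^4 + 1·3^6 + 1·3^8. Digit sequence: (1, 1, 2, 2, 2, 0, 1, 0, 1).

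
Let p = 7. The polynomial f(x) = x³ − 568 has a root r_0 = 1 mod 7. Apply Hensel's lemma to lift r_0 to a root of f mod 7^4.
r_3 = 1513 (mod 2401)

Hensel: r_{i+1} = r_i − f(r_i)/f′(r_i) mod 7^{i+2}, where f′(x) = 3x². Iterate:
  r_0 = 1 (mod 7)
  r_1 = 43 (mod 49)
  r_2 = 141 (mod 343)
  r_3 = 1513 (mod 2401)
Final: r = 1513 with f(r) ≡ 0 mod 7^4.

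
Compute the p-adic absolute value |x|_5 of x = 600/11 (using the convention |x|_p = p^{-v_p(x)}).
|600/11|_5 = 1/25

Step 1 — compute v_5(x) by factoring powers of 5 out of the numerator and denominator: v_5(600/11) = 2. Step 2 — apply |x|_p = p^{-v_p(x)} = 5^{-2} = 1/25.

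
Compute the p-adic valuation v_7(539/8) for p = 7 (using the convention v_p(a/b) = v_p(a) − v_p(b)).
v_7(539/8) = 2

Factor powers of 7 from the numerator and denominator of the reduced fraction: 539 = 7^2 · 11 and 8 = 7^0 · 8. Apply v_p(a/b) = v_p(a) − v_p(b): v_7(539/8) = 2 − 0 = 2.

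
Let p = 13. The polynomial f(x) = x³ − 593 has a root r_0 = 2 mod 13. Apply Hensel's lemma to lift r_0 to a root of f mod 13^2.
r_1 = 93 (mod 169)

Hensel: r_{i+1} = r_i − f(r_i)/f′(r_i) mod 13^{i+2}, where f′(x) = 3x². Iterate:
  r_0 = 2 (mod 13)
  r_1 = 93 (mod 169)
Final: r = 93 with f(r) ≡ 0 mod 13^2.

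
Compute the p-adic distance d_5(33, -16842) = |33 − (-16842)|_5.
d_5(33, -16842) = 1/625

Step 1 — x − y = 33 − (-16842) = 16875. Step 2 — v_5(16875) = 4 (factor: 16875 = (5^4 · 27); the sign does not affect v_p). Step 3 — |x − y|_5 = 5^{-4} = 1/625.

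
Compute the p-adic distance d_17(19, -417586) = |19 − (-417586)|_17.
d_17(19, -417586) = 1/83521

Step 1 — x − y = 19 − (-417586) = 417605. Step 2 — v_17(417605) = 4 (factor: 417605 = (17^4 · 5); the sign does not affect v_p). Step 3 — |x − y|_17 = 17^{-4} = 1/83521.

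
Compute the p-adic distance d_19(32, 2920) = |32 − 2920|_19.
d_19(32, 2920) = 1/361

Step 1 — x − y = 32 − 2920 = -2888. Step 2 — v_19(-2888) = 2 (factor: -2888 = −(19^2 · 8); the sign does not affect v_p). Step 3 — |x − y|_19 = 19^{-2} = 1/361.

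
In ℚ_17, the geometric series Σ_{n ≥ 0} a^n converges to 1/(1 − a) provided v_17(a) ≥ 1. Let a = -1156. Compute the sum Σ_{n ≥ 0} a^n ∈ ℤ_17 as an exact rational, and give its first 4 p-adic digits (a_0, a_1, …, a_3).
Σ a^n = 1/(1 − a) = 1/1157;  first 4 digits = (1, 0, 13, 16)

v_17(a) = 2 ≥ 1, so the series converges in ℤ_17 to 1/(1 − a) = 1/(1 − (-1156)) = 1/1157. Expand this rational in ℤ_17: compute digits iteratively via d_i = x_i mod 17, x_{i+1} = (x_i − d_i)/17. The first 4 digits are (1, 0, 13, 16).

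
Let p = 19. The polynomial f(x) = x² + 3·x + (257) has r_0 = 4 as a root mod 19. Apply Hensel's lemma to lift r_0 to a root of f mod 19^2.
r_1 = 175 (mod 361)

Hensel: r_{i+1} = r_i − f(r_i)·(f′(r_i))^{-1} mod 19^{i+2}, f′(x) = 2x + 3. Iterate:
  r_0 = 4 (mod 19)
  r_1 = 175 (mod 361)
Final: r = 175 satisfies f(r) ≡ 0 mod 19^2.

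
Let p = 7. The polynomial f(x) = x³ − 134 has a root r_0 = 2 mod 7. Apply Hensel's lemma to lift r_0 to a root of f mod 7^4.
r_3 = 1115 (mod 2401)

Hensel: r_{i+1} = r_i − f(r_i)/f′(r_i) mod 7^{i+2}, where f′(x) = 3x². Iterate:
  r_0 = 2 (mod 7)
  r_1 = 37 (mod 49)
  r_2 = 86 (mod 343)
  r_3 = 1115 (mod 2401)
Final: r = 1115 with f(r) ≡ 0 mod 7^4.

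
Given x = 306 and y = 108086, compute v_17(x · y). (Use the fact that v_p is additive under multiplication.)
v_17(33074316) = 4

v_p(x) = 1 (factor: 306 = 17^1 · 18); v_p(y) = 3 (factor: 108086 = 17^3 · 22). Additivity: v_p(xy) = v_p(x) + v_p(y) = 1 + 3 = 4. (Direct check: xy = 33074316 = 17^4 · (396).)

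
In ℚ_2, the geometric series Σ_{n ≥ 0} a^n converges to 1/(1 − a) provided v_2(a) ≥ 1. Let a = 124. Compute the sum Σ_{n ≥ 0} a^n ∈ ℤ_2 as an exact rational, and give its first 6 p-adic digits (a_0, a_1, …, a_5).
Σ a^n = 1/(1 − a) = -1/123;  first 6 digits = (1, 0, 1, 1, 0, 0)

v_2(a) = 2 ≥ 1, so the series converges in ℤ_2 to 1/(1 − a) = 1/(1 − 124) = -1/123. Expand this rational in ℤ_2: compute digits iteratively via d_i = x_i mod 2, x_{i+1} = (x_i − d_i)/2. The first 6 digits are (1, 0, 1, 1, 0, 0).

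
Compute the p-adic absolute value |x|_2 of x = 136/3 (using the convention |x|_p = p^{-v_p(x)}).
|136/3|_2 = 1/8

Step 1 — compute v_2(x) by factoring powers of 2 out of the numerator and denominator: v_2(136/3) = 3. Step 2 — apply |x|_p = p^{-v_p(x)} = 2^{-3} = 1/8.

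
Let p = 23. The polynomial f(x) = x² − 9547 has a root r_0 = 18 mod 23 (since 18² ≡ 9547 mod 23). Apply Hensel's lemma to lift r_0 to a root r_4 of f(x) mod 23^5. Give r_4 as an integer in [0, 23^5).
r_4 = 1454216 (mod 6436343)

Hensel's recurrence: r_{i+1} = r_i − f(r_i)·(f′(r_i))^{-1} mod 23^{i+2}, with f′(x) = 2x. Iterate:
  r_0 = 18 (mod 23)
  r_1 = 524 (mod 529)
  r_2 = 6343 (mod 12167)
  r_3 = 55011 (mod 279841)
  r_4 = 1454216 (mod 6436343)
Final: r_4 = 1454216, and one checks f(r_4) ≡ 0 mod 23^5.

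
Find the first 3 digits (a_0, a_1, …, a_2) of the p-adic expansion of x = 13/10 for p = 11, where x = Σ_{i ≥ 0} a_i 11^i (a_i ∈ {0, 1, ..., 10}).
(a_0, …, a_2) = (9, 7, 7)

v_11(13/10) = 0 (numerator and denominator both coprime to 11), so x ∈ ℤ_11^×. Compute digits iteratively via a_i = x_i mod 11, x_{i+1} = (x_i − a_i)/11, with x_0 = x:
  x_0 = 13/10;  a_0 = 9;  x_1 = (x_0 − 9)/11 = -7/10
  x_1 = -7/10;  a_1 = 7;  x_2 = (x_1 − 7)/11 = -7/10
  x_2 = -7/10;  a_2 = 7;  x_3 = (x_2 − 7)/11 = -7/10
Digits: (9, 7, 7).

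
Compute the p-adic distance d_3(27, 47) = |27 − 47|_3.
d_3(27, 47) = 1

Step 1 — x − y = 27 − 47 = -20. Step 2 — v_3(-20) = 0 (factor: -20 = −(3^0 · 20); the sign does not affect v_p). Step 3 — |x − y|_3 = 3^{0} = 1.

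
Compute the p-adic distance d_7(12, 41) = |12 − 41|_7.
d_7(12, 41) = 1

Step 1 — x − y = 12 − 41 = -29. Step 2 — v_7(-29) = 0 (factor: -29 = −(7^0 · 29); the sign does not affect v_p). Step 3 — |x − y|_7 = 7^{0} = 1.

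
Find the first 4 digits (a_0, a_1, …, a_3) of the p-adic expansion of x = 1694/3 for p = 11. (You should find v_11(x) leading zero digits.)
(a_0, …, a_3) = (0, 0, 1, 4)

v_11(1694/3) = 2, so a_0 = ... = a_1 = 0. Factor out: x = 11^2 · u with u = 14/3 a unit in ℤ_11. Expand u iteratively via a_{v+i} = u_i mod 11, u_{i+1} = (u_i − a_{v+i})/11:
  u_0 = 14/3;  a_2 = 1;  u_1 = (u_0 − 1)/11 = 1/3
  u_1 = 1/3;  a_3 = 4;  u_2 = (u_1 − 4)/11 = -1/3
Digits: (0, 0, 1, 4).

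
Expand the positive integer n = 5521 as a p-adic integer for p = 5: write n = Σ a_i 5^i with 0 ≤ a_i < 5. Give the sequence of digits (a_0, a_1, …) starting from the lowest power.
(a_0, a_1, …) = (1, 4, 0, 4, 3, 1)

Repeated division by 5 gives the digits low-to-high: 5521 = 1 + 4·5^1 + 4·5^3 + 3·5^4 + 1·5^5. Digit sequence: (1, 4, 0, 4, 3, 1).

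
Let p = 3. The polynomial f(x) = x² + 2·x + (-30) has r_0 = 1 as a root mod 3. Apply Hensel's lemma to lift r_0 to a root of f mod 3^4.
r_3 = 28 (mod 81)

Hensel: r_{i+1} = r_i − f(r_i)·(f′(r_i))^{-1} mod 3^{i+2}, f′(x) = 2x + 2. Iterate:
  r_0 = 1 (mod 3)
  r_1 = 1 (mod 9)
  r_2 = 1 (mod 27)
  r_3 = 28 (mod 81)
Final: r = 28 satisfies f(r) ≡ 0 mod 3^4.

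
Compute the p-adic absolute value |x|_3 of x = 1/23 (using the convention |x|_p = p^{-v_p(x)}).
|1/23|_3 = 1

Step 1 — compute v_3(x) by factoring powers of 3 out of the numerator and denominator: v_3(1/23) = 0. Step 2 — apply |x|_p = p^{-v_p(x)} = 3^{0} = 1.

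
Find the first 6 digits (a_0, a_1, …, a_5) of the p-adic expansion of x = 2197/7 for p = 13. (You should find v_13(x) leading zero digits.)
(a_0, …, a_5) = (0, 0, 0, 2, 11, 1)

v_13(2197/7) = 3, so a_0 = ... = a_2 = 0. Factor out: x = 13^3 · u with u = 1/7 a unit in ℤ_13. Expand u iteratively via a_{v+i} = u_i mod 13, u_{i+1} = (u_i − a_{v+i})/13:
  u_0 = 1/7;  a_3 = 2;  u_1 = (u_0 − 2)/13 = -1/7
  u_1 = -1/7;  a_4 = 11;  u_2 = (u_1 − 11)/13 = -6/7
  u_2 = -6/7;  a_5 = 1;  u_3 = (u_2 − 1)/13 = -1/7
Digits: (0, 0, 0, 2, 11, 1).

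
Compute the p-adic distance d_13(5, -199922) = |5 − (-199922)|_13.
d_13(5, -199922) = 1/28561

Step 1 — x − y = 5 − (-199922) = 199927. Step 2 — v_13(199927) = 4 (factor: 199927 = (13^4 · 7); the sign does not affect v_p). Step 3 — |x − y|_13 = 13^{-4} = 1/28561.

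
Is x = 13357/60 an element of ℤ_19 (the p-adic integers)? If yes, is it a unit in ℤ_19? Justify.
x ∈ ℤ_19 but not a unit; v_19(x) = 2 > 0

ℤ_19 = {x ∈ ℚ_19 : v_19(x) ≥ 0} and ℤ_19^× = {x ∈ ℤ_19 : v_19(x) = 0}. Here v_19(13357/60) = v_19(num) − v_19(den) = 2; compare against these criteria.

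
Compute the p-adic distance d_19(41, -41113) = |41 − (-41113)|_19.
d_19(41, -41113) = 1/6859

Step 1 — x − y = 41 − (-41113) = 41154. Step 2 — v_19(41154) = 3 (factor: 41154 = (19^3 · 6); the sign does not affect v_p). Step 3 — |x − y|_19 = 19^{-3} = 1/6859.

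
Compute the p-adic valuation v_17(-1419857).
v_17(-1419857) = 5

v_17(n) is the largest exponent k such that 17^k divides n. Factor out: -1419857 = -17^5 · 1. (Sign doesn't affect v_p.) So v_17(-1419857) = 5.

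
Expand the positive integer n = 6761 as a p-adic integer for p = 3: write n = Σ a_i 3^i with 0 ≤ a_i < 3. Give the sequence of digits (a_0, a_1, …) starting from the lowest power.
(a_0, a_1, …) = (2, 0, 1, 1, 2, 0, 0, 0, 1)

Repeated division by 3 gives the digits low-to-high: 6761 = 2 + 1·3^2 + 1·3^3 + 2·3^4 + 1·3^8. Digit sequence: (2, 0, 1, 1, 2, 0, 0, 0, 1).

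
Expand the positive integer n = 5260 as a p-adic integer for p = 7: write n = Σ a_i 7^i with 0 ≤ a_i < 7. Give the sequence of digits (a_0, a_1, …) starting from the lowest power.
(a_0, a_1, …) = (3, 2, 2, 1, 2)

Repeated division by 7 gives the digits low-to-high: 5260 = 3 + 2·7^1 + 2·7^2 + 1·7^3 + 2·7^4. Digit sequence: (3, 2, 2, 1, 2).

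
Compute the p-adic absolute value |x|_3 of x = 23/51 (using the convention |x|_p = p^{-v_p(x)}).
|23/51|_3 = 3

Step 1 — compute v_3(x) by factoring powers of 3 out of the numerator and denominator: v_3(23/51) = -1. Step 2 — apply |x|_p = p^{-v_p(x)} = 3^{1} = 3.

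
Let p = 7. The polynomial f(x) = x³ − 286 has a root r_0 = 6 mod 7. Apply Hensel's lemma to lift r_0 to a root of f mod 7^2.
r_1 = 13 (mod 49)

Hensel: r_{i+1} = r_i − f(r_i)/f′(r_i) mod 7^{i+2}, where f′(x) = 3x². Iterate:
  r_0 = 6 (mod 7)
  r_1 = 13 (mod 49)
Final: r = 13 with f(r) ≡ 0 mod 7^2.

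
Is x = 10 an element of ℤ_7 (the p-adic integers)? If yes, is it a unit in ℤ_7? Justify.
x ∈ ℤ_7^× (unit); v_7(x) = 0

ℤ_7 = {x ∈ ℚ_7 : v_7(x) ≥ 0} and ℤ_7^× = {x ∈ ℤ_7 : v_7(x) = 0}. Here v_7(10) = v_7(num) − v_7(den) = 0; compare against these criteria.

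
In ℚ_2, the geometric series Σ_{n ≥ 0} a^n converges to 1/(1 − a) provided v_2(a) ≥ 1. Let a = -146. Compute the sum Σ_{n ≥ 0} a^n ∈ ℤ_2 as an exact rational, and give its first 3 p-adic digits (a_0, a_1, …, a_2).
Σ a^n = 1/(1 − a) = 1/147;  first 3 digits = (1, 1, 0)

v_2(a) = 1 ≥ 1, so the series converges in ℤ_2 to 1/(1 − a) = 1/(1 − (-146)) = 1/147. Expand this rational in ℤ_2: compute digits iteratively via d_i = x_i mod 2, x_{i+1} = (x_i − d_i)/2. The first 3 digits are (1, 1, 0).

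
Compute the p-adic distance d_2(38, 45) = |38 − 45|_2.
d_2(38, 45) = 1

Step 1 — x − y = 38 − 45 = -7. Step 2 — v_2(-7) = 0 (factor: -7 = −(2^0 · 7); the sign does not affect v_p). Step 3 — |x − y|_2 = 2^{0} = 1.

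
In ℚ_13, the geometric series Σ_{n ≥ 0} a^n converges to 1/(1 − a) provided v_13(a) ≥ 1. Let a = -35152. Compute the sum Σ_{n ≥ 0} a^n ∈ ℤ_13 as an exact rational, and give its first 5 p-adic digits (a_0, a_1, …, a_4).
Σ a^n = 1/(1 − a) = 1/35153;  first 5 digits = (1, 0, 0, 10, 11)

v_13(a) = 3 ≥ 1, so the series converges in ℤ_13 to 1/(1 − a) = 1/(1 − (-35152)) = 1/35153. Expand this rational in ℤ_13: compute digits iteratively via d_i = x_i mod 13, x_{i+1} = (x_i − d_i)/13. The first 5 digits are (1, 0, 0, 10, 11).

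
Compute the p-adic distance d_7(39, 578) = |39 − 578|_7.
d_7(39, 578) = 1/49

Step 1 — x − y = 39 − 578 = -539. Step 2 — v_7(-539) = 2 (factor: -539 = −(7^2 · 11); the sign does not affect v_p). Step 3 — |x − y|_7 = 7^{-2} = 1/49.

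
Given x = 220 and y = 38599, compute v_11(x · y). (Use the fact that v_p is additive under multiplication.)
v_11(8491780) = 4

v_p(x) = 1 (factor: 220 = 11^1 · 20); v_p(y) = 3 (factor: 38599 = 11^3 · 29). Additivity: v_p(xy) = v_p(x) + v_p(y) = 1 + 3 = 4. (Direct check: xy = 8491780 = 11^4 · (580).)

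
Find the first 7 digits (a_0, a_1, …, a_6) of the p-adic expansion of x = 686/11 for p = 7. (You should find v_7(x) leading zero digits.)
(a_0, …, a_6) = (0, 0, 0, 4, 2, 6, 1)

v_7(686/11) = 3, so a_0 = ... = a_2 = 0. Factor out: x = 7^3 · u with u = 2/11 a unit in ℤ_7. Expand u iteratively via a_{v+i} = u_i mod 7, u_{i+1} = (u_i − a_{v+i})/7:
  u_0 = 2/11;  a_3 = 4;  u_1 = (u_0 − 4)/7 = -6/11
  u_1 = -6/11;  a_4 = 2;  u_2 = (u_1 − 2)/7 = -4/11
  u_2 = -4/11;  a_5 = 6;  u_3 = (u_2 − 6)/7 = -10/11
  u_3 = -10/11;  a_6 = 1;  u_4 = (u_3 − 1)/7 = -3/11
Digits: (0, 0, 0, 4, 2, 6, 1).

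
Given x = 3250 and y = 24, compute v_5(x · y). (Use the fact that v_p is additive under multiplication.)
v_5(78000) = 3

v_p(x) = 3 (factor: 3250 = 5^3 · 26); v_p(y) = 0 (factor: 24 = 5^0 · 24). Additivity: v_p(xy) = v_p(x) + v_p(y) = 3 + 0 = 3. (Direct check: xy = 78000 = 5^3 · (624).)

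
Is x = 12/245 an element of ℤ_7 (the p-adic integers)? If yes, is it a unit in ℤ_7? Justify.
x ∉ ℤ_7 (v_7(x) = -2 < 0)

ℤ_7 = {x ∈ ℚ_7 : v_7(x) ≥ 0} and ℤ_7^× = {x ∈ ℤ_7 : v_7(x) = 0}. Here v_7(12/245) = v_7(num) − v_7(den) = -2; compare against these criteria.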